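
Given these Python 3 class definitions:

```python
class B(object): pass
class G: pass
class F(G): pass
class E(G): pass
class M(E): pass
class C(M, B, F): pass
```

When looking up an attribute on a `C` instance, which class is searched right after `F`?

L[C] = C + merge(L[M], L[B], L[F], [M B F])
  take M:  [M E G object] + [B object] + [F G object] + [M B F]
  take E:  [E G object] + [B object] + [F G object] + [B F]
  take B:  [G object] + [B object] + [F G object] + [B F]
  take F:  [G object] + [object] + [F G object] + [F]
  take G:  [G object] + [object] + [G object]
  take object:  [object] + [object] + [object]
MRO: C M E B F G object
F is at position 4; next is G.

G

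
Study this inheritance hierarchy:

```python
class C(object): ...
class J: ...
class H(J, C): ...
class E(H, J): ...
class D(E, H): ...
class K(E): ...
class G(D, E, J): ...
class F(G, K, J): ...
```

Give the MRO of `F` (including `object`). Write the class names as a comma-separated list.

F, G, D, K, E, H, J, C, object

L[F] = F + merge(L[G], L[K], L[J], [G K J])
  take G:  [G D E H J C object] + [K E H J C object] + [J object] + [G K J]
  take D:  [D E H J C object] + [K E H J C object] + [J object] + [K J]
  take K:  [E H J C object] + [K E H J C object] + [J object] + [K J]
  take E:  [E H J C object] + [E H J C object] + [J object] + [J]
  take H:  [H J C object] + [H J C object] + [J object] + [J]
  take J:  [J C object] + [J C object] + [J object] + [J]
  take C:  [C object] + [C object] + [object]
  take object:  [object] + [object] + [object]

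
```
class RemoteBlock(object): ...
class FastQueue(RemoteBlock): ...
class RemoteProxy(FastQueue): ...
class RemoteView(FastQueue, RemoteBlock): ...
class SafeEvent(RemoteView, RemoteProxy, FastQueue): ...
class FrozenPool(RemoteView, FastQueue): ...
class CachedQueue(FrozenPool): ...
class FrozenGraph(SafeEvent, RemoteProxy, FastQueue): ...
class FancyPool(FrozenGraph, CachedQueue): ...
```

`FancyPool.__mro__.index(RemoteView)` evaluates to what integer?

L[FancyPool] = FancyPool + merge(L[FrozenGraph], L[CachedQueue], [FrozenGraph CachedQueue])
  take FrozenGraph:  [FrozenGraph SafeEvent RemoteView RemoteProxy FastQueue RemoteBlock object] + [CachedQueue FrozenPool RemoteView FastQueue RemoteBlock object] + [FrozenGraph CachedQueue]
  take SafeEvent:  [SafeEvent RemoteView RemoteProxy FastQueue RemoteBlock object] + [CachedQueue FrozenPool RemoteView FastQueue RemoteBlock object] + [CachedQueue]
  take CachedQueue:  [RemoteView RemoteProxy FastQueue RemoteBlock object] + [CachedQueue FrozenPool RemoteView FastQueue RemoteBlock object] + [CachedQueue]
  take FrozenPool:  [RemoteView RemoteProxy FastQueue RemoteBlock object] + [FrozenPool RemoteView FastQueue RemoteBlock object]
  take RemoteView:  [RemoteView RemoteProxy FastQueue RemoteBlock object] + [RemoteView FastQueue RemoteBlock object]
  take RemoteProxy:  [RemoteProxy FastQueue RemoteBlock object] + [FastQueue RemoteBlock object]
  take FastQueue:  [FastQueue RemoteBlock object] + [FastQueue RemoteBlock object]
  take RemoteBlock:  [RemoteBlock object] + [RemoteBlock object]
  take object:  [object] + [object]
MRO: FancyPool FrozenGraph SafeEvent CachedQueue FrozenPool RemoteView RemoteProxy FastQueue RemoteBlock object
RemoteView sits at index 5.

5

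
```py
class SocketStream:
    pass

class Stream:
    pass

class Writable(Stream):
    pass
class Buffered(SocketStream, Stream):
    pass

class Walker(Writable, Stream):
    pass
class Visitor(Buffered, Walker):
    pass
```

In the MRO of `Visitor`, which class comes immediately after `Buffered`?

SocketStream

L[Visitor] = Visitor + merge(L[Buffered], L[Walker], [Buffered Walker])
  take Buffered:  [Buffered SocketStream Stream object] + [Walker Writable Stream object] + [Buffered Walker]
  take SocketStream:  [SocketStream Stream object] + [Walker Writable Stream object] + [Walker]
  take Walker:  [Stream object] + [Walker Writable Stream object] + [Walker]
  take Writable:  [Stream object] + [Writable Stream object]
  take Stream:  [Stream object] + [Stream object]
  take object:  [object] + [object]
MRO: Visitor Buffered SocketStream Walker Writable Stream object
Buffered is at position 1; next is SocketStream.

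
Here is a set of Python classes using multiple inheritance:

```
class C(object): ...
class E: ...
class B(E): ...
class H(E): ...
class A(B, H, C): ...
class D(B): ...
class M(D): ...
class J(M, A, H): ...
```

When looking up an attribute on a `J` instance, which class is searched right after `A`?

L[J] = J + merge(L[M], L[A], L[H], [M A H])
  take M:  [M D B E object] + [A B H E C object] + [H E object] + [M A H]
  take D:  [D B E object] + [A B H E C object] + [H E object] + [A H]
  take A:  [B E object] + [A B H E C object] + [H E object] + [A H]
  take B:  [B E object] + [B H E C object] + [H E object] + [H]
  take H:  [E object] + [H E C object] + [H E object] + [H]
  take E:  [E object] + [E C object] + [E object]
  take C:  [object] + [C object] + [object]
  take object:  [object] + [object] + [object]
MRO: J M D A B H E C object
A is at position 3; next is B.

B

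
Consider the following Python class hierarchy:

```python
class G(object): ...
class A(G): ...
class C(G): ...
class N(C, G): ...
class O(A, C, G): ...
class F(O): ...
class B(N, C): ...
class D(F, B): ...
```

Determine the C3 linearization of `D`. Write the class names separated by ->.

L[D] = D + merge(L[F], L[B], [F B])
  take F:  [F O A C G object] + [B N C G object] + [F B]
  take O:  [O A C G object] + [B N C G object] + [B]
  take A:  [A C G object] + [B N C G object] + [B]
  take B:  [C G object] + [B N C G object] + [B]
  take N:  [C G object] + [N C G object]
  take C:  [C G object] + [C G object]
  take G:  [G object] + [G object]
  take object:  [object] + [object]

D -> F -> O -> A -> B -> N -> C -> G -> object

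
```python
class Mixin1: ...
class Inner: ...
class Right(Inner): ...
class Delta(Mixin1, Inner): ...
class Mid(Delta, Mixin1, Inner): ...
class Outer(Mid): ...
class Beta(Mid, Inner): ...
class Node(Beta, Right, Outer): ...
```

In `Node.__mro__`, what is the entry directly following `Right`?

Outer

L[Node] = Node + merge(L[Beta], L[Right], L[Outer], [Beta Right Outer])
  take Beta:  [Beta Mid Delta Mixin1 Inner object] + [Right Inner object] + [Outer Mid Delta Mixin1 Inner object] + [Beta Right Outer]
  take Right:  [Mid Delta Mixin1 Inner object] + [Right Inner object] + [Outer Mid Delta Mixin1 Inner object] + [Right Outer]
  take Outer:  [Mid Delta Mixin1 Inner object] + [Inner object] + [Outer Mid Delta Mixin1 Inner object] + [Outer]
  take Mid:  [Mid Delta Mixin1 Inner object] + [Inner object] + [Mid Delta Mixin1 Inner object]
  take Delta:  [Delta Mixin1 Inner object] + [Inner object] + [Delta Mixin1 Inner object]
  take Mixin1:  [Mixin1 Inner object] + [Inner object] + [Mixin1 Inner object]
  take Inner:  [Inner object] + [Inner object] + [Inner object]
  take object:  [object] + [object] + [object]
MRO: Node Beta Right Outer Mid Delta Mixin1 Inner object
Right is at position 2; next is Outer.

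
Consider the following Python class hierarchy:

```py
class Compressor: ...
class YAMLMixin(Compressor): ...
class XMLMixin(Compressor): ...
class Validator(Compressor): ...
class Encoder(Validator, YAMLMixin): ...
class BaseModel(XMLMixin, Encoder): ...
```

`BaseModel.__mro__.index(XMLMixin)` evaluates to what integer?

L[BaseModel] = BaseModel + merge(L[XMLMixin], L[Encoder], [XMLMixin Encoder])
  take XMLMixin:  [XMLMixin Compressor object] + [Encoder Validator YAMLMixin Compressor object] + [XMLMixin Encoder]
  take Encoder:  [Compressor object] + [Encoder Validator YAMLMixin Compressor object] + [Encoder]
  take Validator:  [Compressor object] + [Validator YAMLMixin Compressor object]
  take YAMLMixin:  [Compressor object] + [YAMLMixin Compressor object]
  take Compressor:  [Compressor object] + [Compressor object]
  take object:  [object] + [object]
MRO: BaseModel XMLMixin Encoder Validator YAMLMixin Compressor object
XMLMixin sits at index 1.

1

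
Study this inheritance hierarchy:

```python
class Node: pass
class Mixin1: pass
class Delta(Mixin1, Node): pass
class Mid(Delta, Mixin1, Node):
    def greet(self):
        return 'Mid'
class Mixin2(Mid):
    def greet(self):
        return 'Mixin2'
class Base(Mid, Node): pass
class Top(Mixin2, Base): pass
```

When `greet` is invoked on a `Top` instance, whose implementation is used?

Mixin2

L[Top] = Top + merge(L[Mixin2], L[Base], [Mixin2 Base])
  take Mixin2:  [Mixin2 Mid Delta Mixin1 Node object] + [Base Mid Delta Mixin1 Node object] + [Mixin2 Base]
  take Base:  [Mid Delta Mixin1 Node object] + [Base Mid Delta Mixin1 Node object] + [Base]
  take Mid:  [Mid Delta Mixin1 Node object] + [Mid Delta Mixin1 Node object]
  take Delta:  [Delta Mixin1 Node object] + [Delta Mixin1 Node object]
  take Mixin1:  [Mixin1 Node object] + [Mixin1 Node object]
  take Node:  [Node object] + [Node object]
  take object:  [object] + [object]
MRO: Top Mixin2 Base Mid Delta Mixin1 Node object
greet is defined in: Mid, Mixin2. First along the MRO is Mixin2.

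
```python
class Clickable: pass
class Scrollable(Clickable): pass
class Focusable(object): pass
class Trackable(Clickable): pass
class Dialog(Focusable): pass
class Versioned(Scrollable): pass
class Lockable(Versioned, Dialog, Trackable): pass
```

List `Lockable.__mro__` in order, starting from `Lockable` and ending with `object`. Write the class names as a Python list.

L[Lockable] = Lockable + merge(L[Versioned], L[Dialog], L[Trackable], [Versioned Dialog Trackable])
  take Versioned:  [Versioned Scrollable Clickable object] + [Dialog Focusable object] + [Trackable Clickable object] + [Versioned Dialog Trackable]
  take Scrollable:  [Scrollable Clickable object] + [Dialog Focusable object] + [Trackable Clickable object] + [Dialog Trackable]
  take Dialog:  [Clickable object] + [Dialog Focusable object] + [Trackable Clickable object] + [Dialog Trackable]
  take Focusable:  [Clickable object] + [Focusable object] + [Trackable Clickable object] + [Trackable]
  take Trackable:  [Clickable object] + [object] + [Trackable Clickable object] + [Trackable]
  take Clickable:  [Clickable object] + [object] + [Clickable object]
  take object:  [object] + [object] + [object]

[Lockable, Versioned, Scrollable, Dialog, Focusable, Trackable, Clickable, object]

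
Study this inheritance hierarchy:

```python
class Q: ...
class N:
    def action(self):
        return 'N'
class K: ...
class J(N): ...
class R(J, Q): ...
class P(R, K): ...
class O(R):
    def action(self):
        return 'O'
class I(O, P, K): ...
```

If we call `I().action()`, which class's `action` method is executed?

O

L[I] = I + merge(L[O], L[P], L[K], [O P K])
  take O:  [O R J N Q object] + [P R J N Q K object] + [K object] + [O P K]
  take P:  [R J N Q object] + [P R J N Q K object] + [K object] + [P K]
  take R:  [R J N Q object] + [R J N Q K object] + [K object] + [K]
  take J:  [J N Q object] + [J N Q K object] + [K object] + [K]
  take N:  [N Q object] + [N Q K object] + [K object] + [K]
  take Q:  [Q object] + [Q K object] + [K object] + [K]
  take K:  [object] + [K object] + [K object] + [K]
  take object:  [object] + [object] + [object]
MRO: I O P R J N Q K object
action is defined in: N, O. First along the MRO is O.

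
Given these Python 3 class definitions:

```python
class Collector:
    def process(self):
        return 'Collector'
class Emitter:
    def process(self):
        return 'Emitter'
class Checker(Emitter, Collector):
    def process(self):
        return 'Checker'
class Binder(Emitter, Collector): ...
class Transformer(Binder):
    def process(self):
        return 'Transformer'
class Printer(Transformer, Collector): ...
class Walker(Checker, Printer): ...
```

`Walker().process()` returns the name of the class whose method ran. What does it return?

Checker

L[Walker] = Walker + merge(L[Checker], L[Printer], [Checker Printer])
  take Checker:  [Checker Emitter Collector object] + [Printer Transformer Binder Emitter Collector object] + [Checker Printer]
  take Printer:  [Emitter Collector object] + [Printer Transformer Binder Emitter Collector object] + [Printer]
  take Transformer:  [Emitter Collector object] + [Transformer Binder Emitter Collector object]
  take Binder:  [Emitter Collector object] + [Binder Emitter Collector object]
  take Emitter:  [Emitter Collector object] + [Emitter Collector object]
  take Collector:  [Collector object] + [Collector object]
  take object:  [object] + [object]
MRO: Walker Checker Printer Transformer Binder Emitter Collector object
process is defined in: Checker, Collector, Emitter, Transformer. First along the MRO is Checker.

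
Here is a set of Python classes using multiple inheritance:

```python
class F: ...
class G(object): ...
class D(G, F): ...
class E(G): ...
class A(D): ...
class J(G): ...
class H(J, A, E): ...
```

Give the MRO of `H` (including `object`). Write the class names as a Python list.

L[H] = H + merge(L[J], L[A], L[E], [J A E])
  take J:  [J G object] + [A D G F object] + [E G object] + [J A E]
  take A:  [G object] + [A D G F object] + [E G object] + [A E]
  take D:  [G object] + [D G F object] + [E G object] + [E]
  take E:  [G object] + [G F object] + [E G object] + [E]
  take G:  [G object] + [G F object] + [G object]
  take F:  [object] + [F object] + [object]
  take object:  [object] + [object] + [object]

[H, J, A, D, E, G, F, object]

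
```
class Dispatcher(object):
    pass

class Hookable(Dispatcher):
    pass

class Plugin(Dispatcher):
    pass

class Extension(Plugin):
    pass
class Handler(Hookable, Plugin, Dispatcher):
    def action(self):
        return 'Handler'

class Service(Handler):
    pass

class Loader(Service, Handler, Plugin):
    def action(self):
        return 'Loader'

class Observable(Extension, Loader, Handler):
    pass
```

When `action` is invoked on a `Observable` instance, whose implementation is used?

Loader

L[Observable] = Observable + merge(L[Extension], L[Loader], L[Handler], [Extension Loader Handler])
  take Extension:  [Extension Plugin Dispatcher object] + [Loader Service Handler Hookable Plugin Dispatcher object] + [Handler Hookable Plugin Dispatcher object] + [Extension Loader Handler]
  take Loader:  [Plugin Dispatcher object] + [Loader Service Handler Hookable Plugin Dispatcher object] + [Handler Hookable Plugin Dispatcher object] + [Loader Handler]
  take Service:  [Plugin Dispatcher object] + [Service Handler Hookable Plugin Dispatcher object] + [Handler Hookable Plugin Dispatcher object] + [Handler]
  take Handler:  [Plugin Dispatcher object] + [Handler Hookable Plugin Dispatcher object] + [Handler Hookable Plugin Dispatcher object] + [Handler]
  take Hookable:  [Plugin Dispatcher object] + [Hookable Plugin Dispatcher object] + [Hookable Plugin Dispatcher object]
  take Plugin:  [Plugin Dispatcher object] + [Plugin Dispatcher object] + [Plugin Dispatcher object]
  take Dispatcher:  [Dispatcher object] + [Dispatcher object] + [Dispatcher object]
  take object:  [object] + [object] + [object]
MRO: Observable Extension Loader Service Handler Hookable Plugin Dispatcher object
action is defined in: Handler, Loader. First along the MRO is Loader.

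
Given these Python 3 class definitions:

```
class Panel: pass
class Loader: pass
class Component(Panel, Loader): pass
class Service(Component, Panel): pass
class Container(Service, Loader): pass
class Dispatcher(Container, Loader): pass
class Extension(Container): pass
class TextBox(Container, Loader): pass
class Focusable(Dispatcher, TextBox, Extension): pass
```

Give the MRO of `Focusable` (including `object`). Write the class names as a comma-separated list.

Focusable, Dispatcher, TextBox, Extension, Container, Service, Component, Panel, Loader, object

L[Focusable] = Focusable + merge(L[Dispatcher], L[TextBox], L[Extension], [Dispatcher TextBox Extension])
  take Dispatcher:  [Dispatcher Container Service Component Panel Loader object] + [TextBox Container Service Component Panel Loader object] + [Extension Container Service Component Panel Loader object] + [Dispatcher TextBox Extension]
  take TextBox:  [Container Service Component Panel Loader object] + [TextBox Container Service Component Panel Loader object] + [Extension Container Service Component Panel Loader object] + [TextBox Extension]
  take Extension:  [Container Service Component Panel Loader object] + [Container Service Component Panel Loader object] + [Extension Container Service Component Panel Loader object] + [Extension]
  take Container:  [Container Service Component Panel Loader object] + [Container Service Component Panel Loader object] + [Container Service Component Panel Loader object]
  take Service:  [Service Component Panel Loader object] + [Service Component Panel Loader object] + [Service Component Panel Loader object]
  take Component:  [Component Panel Loader object] + [Component Panel Loader object] + [Component Panel Loader object]
  take Panel:  [Panel Loader object] + [Panel Loader object] + [Panel Loader object]
  take Loader:  [Loader object] + [Loader object] + [Loader object]
  take object:  [object] + [object] + [object]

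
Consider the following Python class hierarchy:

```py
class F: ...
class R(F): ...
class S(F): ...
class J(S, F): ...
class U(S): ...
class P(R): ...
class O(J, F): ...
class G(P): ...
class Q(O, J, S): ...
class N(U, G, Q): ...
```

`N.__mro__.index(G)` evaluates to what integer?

L[N] = N + merge(L[U], L[G], L[Q], [U G Q])
  take U:  [U S F object] + [G P R F object] + [Q O J S F object] + [U G Q]
  take G:  [S F object] + [G P R F object] + [Q O J S F object] + [G Q]
  take P:  [S F object] + [P R F object] + [Q O J S F object] + [Q]
  take R:  [S F object] + [R F object] + [Q O J S F object] + [Q]
  take Q:  [S F object] + [F object] + [Q O J S F object] + [Q]
  take O:  [S F object] + [F object] + [O J S F object]
  take J:  [S F object] + [F object] + [J S F object]
  take S:  [S F object] + [F object] + [S F object]
  take F:  [F object] + [F object] + [F object]
  take object:  [object] + [object] + [object]
MRO: N U G P R Q O J S F object
G sits at index 2.

2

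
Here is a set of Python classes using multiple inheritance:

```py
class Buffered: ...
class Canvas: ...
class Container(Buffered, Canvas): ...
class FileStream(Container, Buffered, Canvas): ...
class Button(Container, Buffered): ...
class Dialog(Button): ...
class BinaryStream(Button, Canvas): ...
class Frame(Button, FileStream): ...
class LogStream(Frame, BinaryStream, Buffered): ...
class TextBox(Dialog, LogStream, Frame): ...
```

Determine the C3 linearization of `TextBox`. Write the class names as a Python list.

L[TextBox] = TextBox + merge(L[Dialog], L[LogStream], L[Frame], [Dialog LogStream Frame])
  take Dialog:  [Dialog Button Container Buffered Canvas object] + [LogStream Frame BinaryStream Button FileStream Container Buffered Canvas object] + [Frame Button FileStream Container Buffered Canvas object] + [Dialog LogStream Frame]
  take LogStream:  [Button Container Buffered Canvas object] + [LogStream Frame BinaryStream Button FileStream Container Buffered Canvas object] + [Frame Button FileStream Container Buffered Canvas object] + [LogStream Frame]
  take Frame:  [Button Container Buffered Canvas object] + [Frame BinaryStream Button FileStream Container Buffered Canvas object] + [Frame Button FileStream Container Buffered Canvas object] + [Frame]
  take BinaryStream:  [Button Container Buffered Canvas object] + [BinaryStream Button FileStream Container Buffered Canvas object] + [Button FileStream Container Buffered Canvas object]
  take Button:  [Button Container Buffered Canvas object] + [Button FileStream Container Buffered Canvas object] + [Button FileStream Container Buffered Canvas object]
  take FileStream:  [Container Buffered Canvas object] + [FileStream Container Buffered Canvas object] + [FileStream Container Buffered Canvas object]
  take Container:  [Container Buffered Canvas object] + [Container Buffered Canvas object] + [Container Buffered Canvas object]
  take Buffered:  [Buffered Canvas object] + [Buffered Canvas object] + [Buffered Canvas object]
  take Canvas:  [Canvas object] + [Canvas object] + [Canvas object]
  take object:  [object] + [object] + [object]

[TextBox, Dialog, LogStream, Frame, BinaryStream, Button, FileStream, Container, Buffered, Canvas, object]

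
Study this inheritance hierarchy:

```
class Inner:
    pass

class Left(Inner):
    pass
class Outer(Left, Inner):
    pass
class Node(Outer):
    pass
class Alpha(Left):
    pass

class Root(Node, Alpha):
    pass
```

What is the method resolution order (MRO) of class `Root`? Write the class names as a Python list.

[Root, Node, Outer, Alpha, Left, Inner, object]

L[Root] = Root + merge(L[Node], L[Alpha], [Node Alpha])
  take Node:  [Node Outer Left Inner object] + [Alpha Left Inner object] + [Node Alpha]
  take Outer:  [Outer Left Inner object] + [Alpha Left Inner object] + [Alpha]
  take Alpha:  [Left Inner object] + [Alpha Left Inner object] + [Alpha]
  take Left:  [Left Inner object] + [Left Inner object]
  take Inner:  [Inner object] + [Inner object]
  take object:  [object] + [object]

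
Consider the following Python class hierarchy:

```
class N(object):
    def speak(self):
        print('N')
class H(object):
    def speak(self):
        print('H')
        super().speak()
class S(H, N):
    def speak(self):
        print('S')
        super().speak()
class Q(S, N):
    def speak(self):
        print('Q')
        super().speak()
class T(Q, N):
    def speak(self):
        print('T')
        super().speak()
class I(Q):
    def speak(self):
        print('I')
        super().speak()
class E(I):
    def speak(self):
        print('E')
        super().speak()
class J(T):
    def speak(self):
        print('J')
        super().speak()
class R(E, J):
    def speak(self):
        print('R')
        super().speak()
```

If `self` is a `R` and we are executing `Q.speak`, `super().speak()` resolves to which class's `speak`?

L[R] = R + merge(L[E], L[J], [E J])
  take E:  [E I Q S H N object] + [J T Q S H N object] + [E J]
  take I:  [I Q S H N object] + [J T Q S H N object] + [J]
  take J:  [Q S H N object] + [J T Q S H N object] + [J]
  take T:  [Q S H N object] + [T Q S H N object]
  take Q:  [Q S H N object] + [Q S H N object]
  take S:  [S H N object] + [S H N object]
  take H:  [H N object] + [H N object]
  take N:  [N object] + [N object]
  take object:  [object] + [object]
MRO: R E I J T Q S H N object
super() in Q.speak on a R instance goes to the class after Q in R's MRO: S.

S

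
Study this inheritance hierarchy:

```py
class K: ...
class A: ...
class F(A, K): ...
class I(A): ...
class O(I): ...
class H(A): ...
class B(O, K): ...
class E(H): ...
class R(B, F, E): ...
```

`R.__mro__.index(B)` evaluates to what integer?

1

L[R] = R + merge(L[B], L[F], L[E], [B F E])
  take B:  [B O I A K object] + [F A K object] + [E H A object] + [B F E]
  take O:  [O I A K object] + [F A K object] + [E H A object] + [F E]
  take I:  [I A K object] + [F A K object] + [E H A object] + [F E]
  take F:  [A K object] + [F A K object] + [E H A object] + [F E]
  take E:  [A K object] + [A K object] + [E H A object] + [E]
  take H:  [A K object] + [A K object] + [H A object]
  take A:  [A K object] + [A K object] + [A object]
  take K:  [K object] + [K object] + [object]
  take object:  [object] + [object] + [object]
MRO: R B O I F E H A K object
B sits at index 1.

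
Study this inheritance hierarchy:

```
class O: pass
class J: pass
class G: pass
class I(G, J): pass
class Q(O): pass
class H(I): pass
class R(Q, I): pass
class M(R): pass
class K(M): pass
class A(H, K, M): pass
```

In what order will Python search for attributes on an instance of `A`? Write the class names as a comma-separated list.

A, H, K, M, R, Q, O, I, G, J, object

L[A] = A + merge(L[H], L[K], L[M], [H K M])
  take H:  [H I G J object] + [K M R Q O I G J object] + [M R Q O I G J object] + [H K M]
  take K:  [I G J object] + [K M R Q O I G J object] + [M R Q O I G J object] + [K M]
  take M:  [I G J object] + [M R Q O I G J object] + [M R Q O I G J object] + [M]
  take R:  [I G J object] + [R Q O I G J object] + [R Q O I G J object]
  take Q:  [I G J object] + [Q O I G J object] + [Q O I G J object]
  take O:  [I G J object] + [O I G J object] + [O I G J object]
  take I:  [I G J object] + [I G J object] + [I G J object]
  take G:  [G J object] + [G J object] + [G J object]
  take J:  [J object] + [J object] + [J object]
  take object:  [object] + [object] + [object]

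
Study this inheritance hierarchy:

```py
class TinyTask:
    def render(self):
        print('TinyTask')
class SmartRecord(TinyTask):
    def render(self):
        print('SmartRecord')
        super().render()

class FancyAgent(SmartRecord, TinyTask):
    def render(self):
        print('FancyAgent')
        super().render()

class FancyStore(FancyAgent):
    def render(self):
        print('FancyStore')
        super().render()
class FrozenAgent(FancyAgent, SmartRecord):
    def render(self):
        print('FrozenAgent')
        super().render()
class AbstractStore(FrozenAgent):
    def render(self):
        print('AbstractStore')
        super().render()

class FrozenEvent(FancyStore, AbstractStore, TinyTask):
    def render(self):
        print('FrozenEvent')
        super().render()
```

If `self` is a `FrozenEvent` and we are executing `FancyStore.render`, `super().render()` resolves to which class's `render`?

AbstractStore

L[FrozenEvent] = FrozenEvent + merge(L[FancyStore], L[AbstractStore], L[TinyTask], [FancyStore AbstractStore TinyTask])
  take FancyStore:  [FancyStore FancyAgent SmartRecord TinyTask object] + [AbstractStore FrozenAgent FancyAgent SmartRecord TinyTask object] + [TinyTask object] + [FancyStore AbstractStore TinyTask]
  take AbstractStore:  [FancyAgent SmartRecord TinyTask object] + [AbstractStore FrozenAgent FancyAgent SmartRecord TinyTask object] + [TinyTask object] + [AbstractStore TinyTask]
  take FrozenAgent:  [FancyAgent SmartRecord TinyTask object] + [FrozenAgent FancyAgent SmartRecord TinyTask object] + [TinyTask object] + [TinyTask]
  take FancyAgent:  [FancyAgent SmartRecord TinyTask object] + [FancyAgent SmartRecord TinyTask object] + [TinyTask object] + [TinyTask]
  take SmartRecord:  [SmartRecord TinyTask object] + [SmartRecord TinyTask object] + [TinyTask object] + [TinyTask]
  take TinyTask:  [TinyTask object] + [TinyTask object] + [TinyTask object] + [TinyTask]
  take object:  [object] + [object] + [object]
MRO: FrozenEvent FancyStore AbstractStore FrozenAgent FancyAgent SmartRecord TinyTask object
super() in FancyStore.render on a FrozenEvent instance goes to the class after FancyStore in FrozenEvent's MRO: AbstractStore.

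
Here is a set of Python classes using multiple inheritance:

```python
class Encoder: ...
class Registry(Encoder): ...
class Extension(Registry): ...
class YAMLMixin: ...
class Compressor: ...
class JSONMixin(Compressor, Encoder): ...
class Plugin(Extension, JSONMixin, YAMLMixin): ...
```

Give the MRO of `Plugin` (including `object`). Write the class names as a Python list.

[Plugin, Extension, Registry, JSONMixin, Compressor, Encoder, YAMLMixin, object]

L[Plugin] = Plugin + merge(L[Extension], L[JSONMixin], L[YAMLMixin], [Extension JSONMixin YAMLMixin])
  take Extension:  [Extension Registry Encoder object] + [JSONMixin Compressor Encoder object] + [YAMLMixin object] + [Extension JSONMixin YAMLMixin]
  take Registry:  [Registry Encoder object] + [JSONMixin Compressor Encoder object] + [YAMLMixin object] + [JSONMixin YAMLMixin]
  take JSONMixin:  [Encoder object] + [JSONMixin Compressor Encoder object] + [YAMLMixin object] + [JSONMixin YAMLMixin]
  take Compressor:  [Encoder object] + [Compressor Encoder object] + [YAMLMixin object] + [YAMLMixin]
  take Encoder:  [Encoder object] + [Encoder object] + [YAMLMixin object] + [YAMLMixin]
  take YAMLMixin:  [object] + [object] + [YAMLMixin object] + [YAMLMixin]
  take object:  [object] + [object] + [object]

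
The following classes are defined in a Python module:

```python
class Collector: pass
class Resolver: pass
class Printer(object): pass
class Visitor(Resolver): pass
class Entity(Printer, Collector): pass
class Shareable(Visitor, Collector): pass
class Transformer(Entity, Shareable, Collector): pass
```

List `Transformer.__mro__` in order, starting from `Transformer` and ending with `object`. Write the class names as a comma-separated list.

L[Transformer] = Transformer + merge(L[Entity], L[Shareable], L[Collector], [Entity Shareable Collector])
  take Entity:  [Entity Printer Collector object] + [Shareable Visitor Resolver Collector object] + [Collector object] + [Entity Shareable Collector]
  take Printer:  [Printer Collector object] + [Shareable Visitor Resolver Collector object] + [Collector object] + [Shareable Collector]
  take Shareable:  [Collector object] + [Shareable Visitor Resolver Collector object] + [Collector object] + [Shareable Collector]
  take Visitor:  [Collector object] + [Visitor Resolver Collector object] + [Collector object] + [Collector]
  take Resolver:  [Collector object] + [Resolver Collector object] + [Collector object] + [Collector]
  take Collector:  [Collector object] + [Collector object] + [Collector object] + [Collector]
  take object:  [object] + [object] + [object]

Transformer, Entity, Printer, Shareable, Visitor, Resolver, Collector, object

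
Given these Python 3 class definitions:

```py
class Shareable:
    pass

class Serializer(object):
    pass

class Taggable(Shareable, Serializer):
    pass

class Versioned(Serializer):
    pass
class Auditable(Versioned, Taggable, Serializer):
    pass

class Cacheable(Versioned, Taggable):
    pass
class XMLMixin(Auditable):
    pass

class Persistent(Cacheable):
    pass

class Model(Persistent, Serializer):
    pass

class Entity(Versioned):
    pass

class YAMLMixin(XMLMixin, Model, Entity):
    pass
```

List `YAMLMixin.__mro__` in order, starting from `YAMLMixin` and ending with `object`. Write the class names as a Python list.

[YAMLMixin, XMLMixin, Auditable, Model, Persistent, Cacheable, Entity, Versioned, Taggable, Shareable, Serializer, object]

L[YAMLMixin] = YAMLMixin + merge(L[XMLMixin], L[Model], L[Entity], [XMLMixin Model Entity])
  take XMLMixin:  [XMLMixin Auditable Versioned Taggable Shareable Serializer object] + [Model Persistent Cacheable Versioned Taggable Shareable Serializer object] + [Entity Versioned Serializer object] + [XMLMixin Model Entity]
  take Auditable:  [Auditable Versioned Taggable Shareable Serializer object] + [Model Persistent Cacheable Versioned Taggable Shareable Serializer object] + [Entity Versioned Serializer object] + [Model Entity]
  take Model:  [Versioned Taggable Shareable Serializer object] + [Model Persistent Cacheable Versioned Taggable Shareable Serializer object] + [Entity Versioned Serializer object] + [Model Entity]
  take Persistent:  [Versioned Taggable Shareable Serializer object] + [Persistent Cacheable Versioned Taggable Shareable Serializer object] + [Entity Versioned Serializer object] + [Entity]
  take Cacheable:  [Versioned Taggable Shareable Serializer object] + [Cacheable Versioned Taggable Shareable Serializer object] + [Entity Versioned Serializer object] + [Entity]
  take Entity:  [Versioned Taggable Shareable Serializer object] + [Versioned Taggable Shareable Serializer object] + [Entity Versioned Serializer object] + [Entity]
  take Versioned:  [Versioned Taggable Shareable Serializer object] + [Versioned Taggable Shareable Serializer object] + [Versioned Serializer object]
  take Taggable:  [Taggable Shareable Serializer object] + [Taggable Shareable Serializer object] + [Serializer object]
  take Shareable:  [Shareable Serializer object] + [Shareable Serializer object] + [Serializer object]
  take Serializer:  [Serializer object] + [Serializer object] + [Serializer object]
  take object:  [object] + [object] + [object]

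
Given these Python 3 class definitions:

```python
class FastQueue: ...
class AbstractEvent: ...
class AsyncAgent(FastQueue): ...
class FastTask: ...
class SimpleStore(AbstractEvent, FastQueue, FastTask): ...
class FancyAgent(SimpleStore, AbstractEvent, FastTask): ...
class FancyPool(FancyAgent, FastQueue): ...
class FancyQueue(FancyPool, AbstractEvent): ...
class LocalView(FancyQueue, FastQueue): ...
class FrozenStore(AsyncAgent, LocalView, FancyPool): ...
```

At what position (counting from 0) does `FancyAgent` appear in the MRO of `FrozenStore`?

5

L[FrozenStore] = FrozenStore + merge(L[AsyncAgent], L[LocalView], L[FancyPool], [AsyncAgent LocalView FancyPool])
  take AsyncAgent:  [AsyncAgent FastQueue object] + [LocalView FancyQueue FancyPool FancyAgent SimpleStore AbstractEvent FastQueue FastTask object] + [FancyPool FancyAgent SimpleStore AbstractEvent FastQueue FastTask object] + [AsyncAgent LocalView FancyPool]
  take LocalView:  [FastQueue object] + [LocalView FancyQueue FancyPool FancyAgent SimpleStore AbstractEvent FastQueue FastTask object] + [FancyPool FancyAgent SimpleStore AbstractEvent FastQueue FastTask object] + [LocalView FancyPool]
  take FancyQueue:  [FastQueue object] + [FancyQueue FancyPool FancyAgent SimpleStore AbstractEvent FastQueue FastTask object] + [FancyPool FancyAgent SimpleStore AbstractEvent FastQueue FastTask object] + [FancyPool]
  take FancyPool:  [FastQueue object] + [FancyPool FancyAgent SimpleStore AbstractEvent FastQueue FastTask object] + [FancyPool FancyAgent SimpleStore AbstractEvent FastQueue FastTask object] + [FancyPool]
  take FancyAgent:  [FastQueue object] + [FancyAgent SimpleStore AbstractEvent FastQueue FastTask object] + [FancyAgent SimpleStore AbstractEvent FastQueue FastTask object]
  take SimpleStore:  [FastQueue object] + [SimpleStore AbstractEvent FastQueue FastTask object] + [SimpleStore AbstractEvent FastQueue FastTask object]
  take AbstractEvent:  [FastQueue object] + [AbstractEvent FastQueue FastTask object] + [AbstractEvent FastQueue FastTask object]
  take FastQueue:  [FastQueue object] + [FastQueue FastTask object] + [FastQueue FastTask object]
  take FastTask:  [object] + [FastTask object] + [FastTask object]
  take object:  [object] + [object] + [object]
MRO: FrozenStore AsyncAgent LocalView FancyQueue FancyPool FancyAgent SimpleStore AbstractEvent FastQueue FastTask object
FancyAgent sits at index 5.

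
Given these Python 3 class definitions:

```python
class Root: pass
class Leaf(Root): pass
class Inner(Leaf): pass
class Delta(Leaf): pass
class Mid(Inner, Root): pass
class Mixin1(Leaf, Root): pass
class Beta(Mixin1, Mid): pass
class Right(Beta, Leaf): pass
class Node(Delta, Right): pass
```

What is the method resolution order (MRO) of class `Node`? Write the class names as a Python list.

[Node, Delta, Right, Beta, Mixin1, Mid, Inner, Leaf, Root, object]

L[Node] = Node + merge(L[Delta], L[Right], [Delta Right])
  take Delta:  [Delta Leaf Root object] + [Right Beta Mixin1 Mid Inner Leaf Root object] + [Delta Right]
  take Right:  [Leaf Root object] + [Right Beta Mixin1 Mid Inner Leaf Root object] + [Right]
  take Beta:  [Leaf Root object] + [Beta Mixin1 Mid Inner Leaf Root object]
  take Mixin1:  [Leaf Root object] + [Mixin1 Mid Inner Leaf Root object]
  take Mid:  [Leaf Root object] + [Mid Inner Leaf Root object]
  take Inner:  [Leaf Root object] + [Inner Leaf Root object]
  take Leaf:  [Leaf Root object] + [Leaf Root object]
  take Root:  [Root object] + [Root object]
  take object:  [object] + [object]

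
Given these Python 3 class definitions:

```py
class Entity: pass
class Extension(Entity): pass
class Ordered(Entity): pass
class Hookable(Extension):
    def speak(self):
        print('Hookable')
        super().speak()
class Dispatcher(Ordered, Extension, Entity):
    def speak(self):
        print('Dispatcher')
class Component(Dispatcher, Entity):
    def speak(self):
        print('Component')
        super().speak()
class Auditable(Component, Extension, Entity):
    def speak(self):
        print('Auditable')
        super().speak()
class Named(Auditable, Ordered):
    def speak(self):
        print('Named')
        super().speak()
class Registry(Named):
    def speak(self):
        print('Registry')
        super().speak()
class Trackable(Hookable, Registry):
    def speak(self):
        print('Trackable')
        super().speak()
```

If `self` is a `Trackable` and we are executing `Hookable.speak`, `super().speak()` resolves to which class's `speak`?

Registry

L[Trackable] = Trackable + merge(L[Hookable], L[Registry], [Hookable Registry])
  take Hookable:  [Hookable Extension Entity object] + [Registry Named Auditable Component Dispatcher Ordered Extension Entity object] + [Hookable Registry]
  take Registry:  [Extension Entity object] + [Registry Named Auditable Component Dispatcher Ordered Extension Entity object] + [Registry]
  take Named:  [Extension Entity object] + [Named Auditable Component Dispatcher Ordered Extension Entity object]
  take Auditable:  [Extension Entity object] + [Auditable Component Dispatcher Ordered Extension Entity object]
  take Component:  [Extension Entity object] + [Component Dispatcher Ordered Extension Entity object]
  take Dispatcher:  [Extension Entity object] + [Dispatcher Ordered Extension Entity object]
  take Ordered:  [Extension Entity object] + [Ordered Extension Entity object]
  take Extension:  [Extension Entity object] + [Extension Entity object]
  take Entity:  [Entity object] + [Entity object]
  take object:  [object] + [object]
MRO: Trackable Hookable Registry Named Auditable Component Dispatcher Ordered Extension Entity object
super() in Hookable.speak on a Trackable instance goes to the class after Hookable in Trackable's MRO: Registry.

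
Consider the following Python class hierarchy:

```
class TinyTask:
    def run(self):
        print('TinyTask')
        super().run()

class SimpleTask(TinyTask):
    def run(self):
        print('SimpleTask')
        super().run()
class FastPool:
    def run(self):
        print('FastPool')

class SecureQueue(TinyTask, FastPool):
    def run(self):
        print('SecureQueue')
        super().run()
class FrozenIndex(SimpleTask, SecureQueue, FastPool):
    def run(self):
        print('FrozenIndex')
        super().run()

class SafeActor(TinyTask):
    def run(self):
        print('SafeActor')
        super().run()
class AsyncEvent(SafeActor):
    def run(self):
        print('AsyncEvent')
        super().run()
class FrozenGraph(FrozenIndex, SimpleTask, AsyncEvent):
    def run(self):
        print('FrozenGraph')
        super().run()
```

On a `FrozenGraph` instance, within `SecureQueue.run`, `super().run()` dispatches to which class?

L[FrozenGraph] = FrozenGraph + merge(L[FrozenIndex], L[SimpleTask], L[AsyncEvent], [FrozenIndex SimpleTask AsyncEvent])
  take FrozenIndex:  [FrozenIndex SimpleTask SecureQueue TinyTask FastPool object] + [SimpleTask TinyTask object] + [AsyncEvent SafeActor TinyTask object] + [FrozenIndex SimpleTask AsyncEvent]
  take SimpleTask:  [SimpleTask SecureQueue TinyTask FastPool object] + [SimpleTask TinyTask object] + [AsyncEvent SafeActor TinyTask object] + [SimpleTask AsyncEvent]
  take SecureQueue:  [SecureQueue TinyTask FastPool object] + [TinyTask object] + [AsyncEvent SafeActor TinyTask object] + [AsyncEvent]
  take AsyncEvent:  [TinyTask FastPool object] + [TinyTask object] + [AsyncEvent SafeActor TinyTask object] + [AsyncEvent]
  take SafeActor:  [TinyTask FastPool object] + [TinyTask object] + [SafeActor TinyTask object]
  take TinyTask:  [TinyTask FastPool object] + [TinyTask object] + [TinyTask object]
  take FastPool:  [FastPool object] + [object] + [object]
  take object:  [object] + [object] + [object]
MRO: FrozenGraph FrozenIndex SimpleTask SecureQueue AsyncEvent SafeActor TinyTask FastPool object
super() in SecureQueue.run on a FrozenGraph instance goes to the class after SecureQueue in FrozenGraph's MRO: AsyncEvent.

AsyncEvent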